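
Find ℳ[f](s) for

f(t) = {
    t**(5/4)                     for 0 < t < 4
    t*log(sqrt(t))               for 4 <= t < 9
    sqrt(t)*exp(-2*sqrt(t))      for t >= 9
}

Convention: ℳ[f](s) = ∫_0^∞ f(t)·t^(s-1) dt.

strip the power substitution: t**(5/2) on [0, 2); t**2*log(t) on [2, 3); t*exp(-2*t) on [3, ∞)
strip the shared t-power: t**(3/2) on [0, 2); t*log(t) on [2, 3); exp(-2*t) on [3, ∞)
integrate the 3 segments split at 4, 9, then add the results
segment 0 to 4 holds t**(5/4); add its integral
piece [4, 9): integrate t*log(sqrt(t)) against the kernel
the [9, ∞) slice contributes ∫ sqrt(t)*exp(-2*sqrt(t))·t^(s-1) dt

(-8*144**s*(2*s + 1)*(4*s + 5)*log(2) - 8*144**s*(4*s + 5)*log(2) + 144**s*(32*s + 40) + 144**s*sqrt(2)*(64*s + 16*(2*s + 1)**2 + 48) + 18**(2*s + 1)*(-4*s - 5) + 18*324**s*(2*s + 1)*(4*s + 5)*log(3) + 18*324**s*(4*s + 5)*log(3) + 9**s*(4*s + 5)*(4*s + (2*s + 1)**2 + 3)*uppergamma(2*s + 1, 6))/(36**s*(4*s + 5)*(4*s + (2*s + 1)**2 + 3))
  Re(s) > -5/4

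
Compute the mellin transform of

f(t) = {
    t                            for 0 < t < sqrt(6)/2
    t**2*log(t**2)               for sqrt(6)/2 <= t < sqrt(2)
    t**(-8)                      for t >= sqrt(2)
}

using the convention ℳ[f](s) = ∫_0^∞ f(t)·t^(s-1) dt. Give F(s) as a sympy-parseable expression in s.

peel off the power substitution: sqrt(t) on [0, 3/2); t*log(t) on [3/2, 2); t**(-4) on [2, ∞)
the 3 pieces separated at sqrt(6)/2, sqrt(2) each add one integral
[0, sqrt(6)/2) adds the kernel integral of t
on [sqrt(6)/2, sqrt(2)) integrate f = t**2*log(t**2) against the kernel
for t in [sqrt(2), ∞): the term is ∫ t**(-8)·t^(s-1)

(sqrt(2)/2)**s*(32*2**s*s*(s - 8)*(s + 1)*log(2) - 64*2**s*(s - 8)*(s + 1) + 64*2**s*(s - 8)*(s + 1)*log(2) - 2**s*(s + 1)*(s**2 + 4*s + 4) + 3**(s/2)*s*(s - 8)*(s + 1)*(-24*log(3) + 24*log(2)) + 3**(s/2)*(s - 8)*(s + 1)*(-48*log(3) + 48*log(2)) + 48*3**(s/2)*(s - 8)*(s + 1) + 8*3**(s/2)*sqrt(6)*(s - 8)*(s**2 + 4*s + 4))/(16*(s - 8)*(s + 1)*(s**2 + 4*s + 4))
  -1 < Re(s) < 8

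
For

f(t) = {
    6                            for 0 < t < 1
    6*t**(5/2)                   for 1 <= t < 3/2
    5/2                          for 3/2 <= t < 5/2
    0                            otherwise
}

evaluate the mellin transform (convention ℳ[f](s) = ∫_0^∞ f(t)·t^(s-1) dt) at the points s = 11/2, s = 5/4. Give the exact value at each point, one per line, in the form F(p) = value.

F(11/2) = -1215*sqrt(6)/704 + 220353/11264 + 15625*sqrt(10)/704
F(5/4) = -3*2**(3/4)*3**(1/4)/2 + 16/5 + 5*2**(3/4)*5**(1/4)/2 + 27*2**(1/4)*3**(3/4)/10

summing 3 kernel integrals split by 1, 3/2 yields ℳ[f](s)
on [0, 1): add ∫ 6·t^(s-1) dt
[1, 3/2) adds the kernel integral of 6*t**(5/2)
∫ 5/2·t^(s-1) over [3/2, 5/2)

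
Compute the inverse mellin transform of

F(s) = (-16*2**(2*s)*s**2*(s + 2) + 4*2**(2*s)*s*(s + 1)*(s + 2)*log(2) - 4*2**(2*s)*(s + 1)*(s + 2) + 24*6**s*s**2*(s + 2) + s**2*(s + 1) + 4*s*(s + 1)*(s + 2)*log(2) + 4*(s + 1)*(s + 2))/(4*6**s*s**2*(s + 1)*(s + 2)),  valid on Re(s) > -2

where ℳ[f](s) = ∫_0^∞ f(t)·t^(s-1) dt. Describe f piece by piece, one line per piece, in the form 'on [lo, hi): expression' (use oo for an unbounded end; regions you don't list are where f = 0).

back out the common scale on t: t**2 on [0, 1/2); log(t) on [1/2, 2); 2*t on [2, 3)
cuts at 1/6, 2/3: linearity sums the 3 kernel integrals
over [0, 1/6), the kernel integral of 9*t**2 enters the sum
the [1/6, 2/3) slice contributes ∫ log(3*t)·t^(s-1) dt
the [2/3, 1) slice contributes ∫ 6*t·t^(s-1) dt

on [0, 1/6): 9*t**2
on [1/6, 2/3): log(3*t)
on [2/3, 1): 6*t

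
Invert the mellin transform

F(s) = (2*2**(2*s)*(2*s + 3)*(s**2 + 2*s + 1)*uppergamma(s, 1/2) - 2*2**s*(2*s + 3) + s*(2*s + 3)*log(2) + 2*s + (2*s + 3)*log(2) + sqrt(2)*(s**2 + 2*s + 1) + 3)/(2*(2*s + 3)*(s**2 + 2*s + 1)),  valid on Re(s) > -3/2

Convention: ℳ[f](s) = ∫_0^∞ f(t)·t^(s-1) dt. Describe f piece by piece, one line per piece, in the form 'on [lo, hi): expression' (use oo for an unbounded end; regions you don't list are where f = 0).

on [0, 1): sqrt(2)*t**(3/2)/4
on [1, 2): t*log(t/2)/2
on [2, oo): exp(-t/4)

peel off the common scale on t: t**(3/2) on [0, 1/2); t*log(t) on [1/2, 1); exp(-t/2) on [1, ∞)
decompose at 1, 2; ℳ[f](s) sums the 3 pieces' integrals
for t in [0, 1): the term is ∫ sqrt(2)*t**(3/2)/4·t^(s-1)
segment 1 to 2 holds t*log(t/2)/2; add its integral
[2, ∞) adds the kernel integral of exp(-t/4)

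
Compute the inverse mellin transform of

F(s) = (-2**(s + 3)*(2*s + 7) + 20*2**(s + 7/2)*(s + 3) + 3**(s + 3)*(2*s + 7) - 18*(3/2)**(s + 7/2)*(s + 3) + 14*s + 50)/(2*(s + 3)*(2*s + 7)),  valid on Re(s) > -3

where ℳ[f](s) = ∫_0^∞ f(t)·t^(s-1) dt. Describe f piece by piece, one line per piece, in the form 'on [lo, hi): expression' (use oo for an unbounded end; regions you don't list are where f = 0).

on [0, 1): 4*t**3
on [1, 3/2): t**(7/2)/2
on [3/2, 2): 5*t**(7/2)
on [2, 3): t**3/2

breakpoints 1, 3/2, 2: one integral from each of the 4 segments
on [0, 1) integrate f = 4*t**3 against the kernel
∫ t**(7/2)/2·t^(s-1) over [1, 3/2)
on [3/2, 2) integrate f = 5*t**(7/2) against the kernel
the [2, 3) slice contributes ∫ t**3/2·t^(s-1) dt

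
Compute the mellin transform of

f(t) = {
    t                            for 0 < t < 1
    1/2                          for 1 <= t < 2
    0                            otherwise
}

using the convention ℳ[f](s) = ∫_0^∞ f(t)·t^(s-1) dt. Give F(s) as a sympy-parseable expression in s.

(2**s*(s + 1) + s - 1)/(2*s*(s + 1))
  Re(s) > -1

treat the 2 regions marked off by 1 separately and sum
for t in [0, 1): the term is ∫ t·t^(s-1)
over [1, 2), the kernel integral of 1/2 enters the sum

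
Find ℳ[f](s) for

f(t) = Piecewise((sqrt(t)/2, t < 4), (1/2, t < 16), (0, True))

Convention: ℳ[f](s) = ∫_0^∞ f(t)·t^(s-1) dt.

reversing the common scale on t: sqrt(2)*sqrt(t)/2 on [0, 2); 1/2 on [2, 8)
remove the common scale on t first: sqrt(t) on [0, 1); 1/2 on [1, 4)
undo the power substitution: t on [0, 1); 1/2 on [1, 2)
summing 2 kernel integrals split by 4 yields ℳ[f](s)
on [0, 4) integrate f = sqrt(t)/2 against the kernel
on [4, 16) integrate f = 1/2 against the kernel

2**(2*s - 1)*(4**s*(2*s + 1) + 2*s - 1)/(s*(2*s + 1))
  Re(s) > -1/2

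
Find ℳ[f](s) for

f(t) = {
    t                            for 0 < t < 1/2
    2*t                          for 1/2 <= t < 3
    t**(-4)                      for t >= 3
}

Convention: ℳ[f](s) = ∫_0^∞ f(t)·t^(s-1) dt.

(970*6**s*s - 3890*6**s - 81*s + 324)/(162*2**s*(s**2 - 3*s - 4))
  -1 < Re(s) < 4

summing 3 kernel integrals split by 1/2, 3 yields ℳ[f](s)
∫ t·t^(s-1) over [0, 1/2)
over [1/2, 3), the kernel integral of 2*t enters the sum
[3, ∞) adds the kernel integral of t**(-4)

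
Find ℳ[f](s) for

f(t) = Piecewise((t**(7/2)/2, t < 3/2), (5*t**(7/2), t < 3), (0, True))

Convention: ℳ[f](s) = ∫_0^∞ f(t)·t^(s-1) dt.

split f at 3/2: ℳ[f](s) collects 2 kernel integrals
between 0 and 3/2 the integrand is t**(7/2)/2·t^(s-1)
over [3/2, 3), the kernel integral of 5*t**(7/2) enters the sum

(10*3**(s + 7/2) - 9*(3/2)**(s + 7/2))/(2*s + 7)
  Re(s) > -7/2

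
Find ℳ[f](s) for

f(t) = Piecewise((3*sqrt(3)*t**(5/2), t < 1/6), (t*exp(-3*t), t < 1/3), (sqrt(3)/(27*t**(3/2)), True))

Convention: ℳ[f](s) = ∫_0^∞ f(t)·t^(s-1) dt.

remove the shared t-power first: 3*sqrt(3)*t**2 on [0, 1/6); sqrt(t)*exp(-3*t) on [1/6, 1/3); sqrt(3)/(27*t**2) on [1/3, ∞)
the shared t-power comes off first: 3*sqrt(3)*t**(3/2) on [0, 1/6); exp(-3*t) on [1/6, 1/3); sqrt(3)/(27*t**(5/2)) on [1/3, ∞)
strip the common scale on t: t**(3/2) on [0, 1/2); exp(-t) on [1/2, 1); t**(-5/2) on [1, ∞)
breakpoints 1/6, 1/3: one integral from each of the 3 segments
∫ over [0, 1/6) of 3*sqrt(3)*t**(5/2)·t^(s-1) joins the sum
on [1/6, 1/3) integrate f = t*exp(-3*t) against the kernel
∫ sqrt(3)/(27*t**(3/2))·t^(s-1) over [1/3, ∞)

(4*2**s*(2*s - 3)*(2*s + 5)*uppergamma(s + 1, 1/2) - 4*2**s*(2*s - 3)*(2*s + 5)*uppergamma(s + 1, 1) - 8*2**s*(2*s + 5) + sqrt(2)*(2*s - 3))/(12*6**s*(2*s - 3)*(2*s + 5))
  -5/2 < Re(s) < 3/2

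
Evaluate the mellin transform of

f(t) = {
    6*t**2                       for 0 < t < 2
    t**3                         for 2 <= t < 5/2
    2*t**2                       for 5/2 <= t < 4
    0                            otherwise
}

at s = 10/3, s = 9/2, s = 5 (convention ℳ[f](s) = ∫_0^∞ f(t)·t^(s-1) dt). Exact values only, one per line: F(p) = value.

the 3 pieces separated at 2, 5/2 each add one integral
∫ over [0, 2) of 6*t**2·t^(s-1) joins the sum
piece [2, 5/2): integrate t**3 against the kernel
on [5/2, 4): add ∫ 2*t**2·t^(s-1) dt

F(10/3) = 9375*20**(1/3)/9728 + 492*2**(1/3)/19 + 384*2**(2/3)
F(9/2) = 15625*sqrt(10)/4992 + 8192*sqrt(2)/195 + 32768/13
F(5) = 68457351/14336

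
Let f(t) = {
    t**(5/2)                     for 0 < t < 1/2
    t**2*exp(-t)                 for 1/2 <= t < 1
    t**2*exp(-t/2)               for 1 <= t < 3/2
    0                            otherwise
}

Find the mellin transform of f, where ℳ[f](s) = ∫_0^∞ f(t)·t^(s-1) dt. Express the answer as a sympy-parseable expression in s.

back out the shared t-power: sqrt(t) on [0, 1/2); exp(-t) on [1/2, 1); exp(-t/2) on [1, 3/2)
f breaks at 1/2, 1 into 3 integrals to sum
∫ over [0, 1/2) of t**(5/2)·t^(s-1) joins the sum
piece [1/2, 1): integrate t**2*exp(-t) against the kernel
segment [1, 3/2) carries t**2*exp(-t/2); integrate it

(16*2**(2*s)*(2*s + 5)*uppergamma(s + 2, 1/2) - 16*2**(2*s)*(2*s + 5)*uppergamma(s + 2, 3/4) + 4*2**s*(2*s + 5)*uppergamma(s + 2, 1/2) - 4*2**s*(2*s + 5)*uppergamma(s + 2, 1) + sqrt(2))/(4*2**s*(2*s + 5))
  Re(s) > -5/2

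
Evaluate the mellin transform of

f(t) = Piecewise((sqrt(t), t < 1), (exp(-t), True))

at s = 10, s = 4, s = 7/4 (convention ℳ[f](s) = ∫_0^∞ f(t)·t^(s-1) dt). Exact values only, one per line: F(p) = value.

decompose at 1; ℳ[f](s) sums the 2 pieces' integrals
the [0, 1) slice contributes ∫ sqrt(t)·t^(s-1) dt
over [1, ∞), the kernel integral of exp(-t) enters the sum

F(10) = 2/21 + 986410*exp(-1)
F(4) = 2/9 + 16*exp(-1)
F(7/4) = 4/9 + uppergamma(7/4, 1)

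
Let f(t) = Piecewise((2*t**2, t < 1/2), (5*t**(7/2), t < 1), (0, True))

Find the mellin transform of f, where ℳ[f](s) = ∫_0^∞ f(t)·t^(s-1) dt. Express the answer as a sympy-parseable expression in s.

the 2 pieces separated at 1/2 each add one integral
on [0, 1/2) integrate f = 2*t**2 against the kernel
on [1/2, 1) integrate f = 5*t**(7/2) against the kernel

(-5*2**(1/2 - s)*(s + 2) + 80*s + 160 + 4*(2*s + 7)/2**s)/(8*(s + 2)*(2*s + 7))
  Re(s) > -2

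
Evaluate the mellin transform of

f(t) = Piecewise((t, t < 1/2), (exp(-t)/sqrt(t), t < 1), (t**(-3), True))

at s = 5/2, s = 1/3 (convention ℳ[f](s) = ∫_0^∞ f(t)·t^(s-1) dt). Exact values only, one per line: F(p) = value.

strip the shared t-power: t**2 on [0, 1/2); sqrt(t)*exp(-t) on [1/2, 1); t**(-2) on [1, ∞)
remove the shared t-power first: t**(3/2) on [0, 1/2); exp(-t) on [1/2, 1); t**(-5/2) on [1, ∞)
integrate the 3 segments split at 1/2, 1, then add the results
∫ t·t^(s-1) over [0, 1/2)
on [1/2, 1): add ∫ exp(-t)/sqrt(t)·t^(s-1) dt
∫ over [1, ∞) of t**(-3)·t^(s-1) joins the sum

F(5/2) = -2*exp(-1) + sqrt(2)/56 + 3*exp(-1/2)/2 + 2
F(1/3) = -uppergamma(-1/6, 1) + 3*2**(2/3)/16 + 3/8 + uppergamma(-1/6, 1/2)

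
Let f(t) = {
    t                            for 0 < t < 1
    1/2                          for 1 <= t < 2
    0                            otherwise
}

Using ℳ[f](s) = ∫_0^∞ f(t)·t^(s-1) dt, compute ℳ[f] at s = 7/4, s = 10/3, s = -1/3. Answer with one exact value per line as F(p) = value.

F(7/4) = 6/77 + 4*2**(3/4)/7
F(10/3) = 21/260 + 6*2**(1/3)/5
F(-1/3) = 3 - 3*2**(2/3)/4

slice at 1, transform all 2 pieces, and sum them
for t in [0, 1): the term is ∫ t·t^(s-1)
between 1 and 2 the integrand is 1/2·t^(s-1)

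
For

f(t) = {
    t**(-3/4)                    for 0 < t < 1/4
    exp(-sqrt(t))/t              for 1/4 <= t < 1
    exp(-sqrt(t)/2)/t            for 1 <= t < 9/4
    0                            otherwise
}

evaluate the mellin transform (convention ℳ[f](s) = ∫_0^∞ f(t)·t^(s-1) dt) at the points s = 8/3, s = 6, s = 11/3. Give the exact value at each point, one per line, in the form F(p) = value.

the shared t-power comes off first: t**(1/4) on [0, 1/4); exp(-sqrt(t)) on [1/4, 1); exp(-sqrt(t)/2) on [1, 9/4)
undo the power substitution: sqrt(t) on [0, 1/2); exp(-t) on [1/2, 1); exp(-t/2) on [1, 3/2)
slice at 1/4, 1, transform all 3 pieces, and sum them
segment 0 to 1/4 holds t**(-3/4); add its integral
on [1/4, 1): add ∫ exp(-sqrt(t))/t·t^(s-1) dt
on [1, 9/4) integrate f = exp(-sqrt(t)/2)/t against the kernel

F(8/3) = -16*2**(1/3)*uppergamma(10/3, 3/4) - 2*uppergamma(10/3, 1) + 3*2**(1/6)/92 + 2*uppergamma(10/3, 1/2) + 16*2**(1/3)*uppergamma(10/3, 1/2)
F(6) = -201383466759*exp(-3/4)/128 - 1972820*exp(-1) + sqrt(2)/10752 + 313981529075*exp(-1/2)/256
F(11/3) = -64*2**(1/3)*uppergamma(16/3, 3/4) - 2*uppergamma(16/3, 1) + 3*2**(1/6)/560 + 2*uppergamma(16/3, 1/2) + 64*2**(1/3)*uppergamma(16/3, 1/2)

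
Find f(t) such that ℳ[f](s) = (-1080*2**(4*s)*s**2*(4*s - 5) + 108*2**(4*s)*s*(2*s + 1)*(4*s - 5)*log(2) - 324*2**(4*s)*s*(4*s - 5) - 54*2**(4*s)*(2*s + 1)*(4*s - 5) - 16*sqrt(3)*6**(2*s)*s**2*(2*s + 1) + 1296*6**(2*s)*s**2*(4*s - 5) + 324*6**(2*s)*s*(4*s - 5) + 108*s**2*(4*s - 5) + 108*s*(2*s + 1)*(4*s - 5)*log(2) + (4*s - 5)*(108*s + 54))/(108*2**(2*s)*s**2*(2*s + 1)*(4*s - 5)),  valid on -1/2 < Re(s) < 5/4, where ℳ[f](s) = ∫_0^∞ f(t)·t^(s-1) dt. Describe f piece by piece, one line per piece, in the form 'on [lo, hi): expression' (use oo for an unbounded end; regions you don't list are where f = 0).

remove the power substitution first: t on [0, 1/2); log(t) on [1/2, 2); t + 3 on [2, 3); …
breakpoints 1/4, 4, 9: one integral from each of the 4 segments
on [0, 1/4): add ∫ sqrt(t)·t^(s-1) dt
on [1/4, 4) integrate f = log(sqrt(t)) against the kernel
segment 4 to 9 holds (sqrt(t) + 3); add its integral
piece [9, ∞): integrate t**(-5/4) against the kernel

on [0, 1/4): sqrt(t)
on [1/4, 4): log(sqrt(t))
on [4, 9): sqrt(t) + 3
on [9, oo): t**(-5/4)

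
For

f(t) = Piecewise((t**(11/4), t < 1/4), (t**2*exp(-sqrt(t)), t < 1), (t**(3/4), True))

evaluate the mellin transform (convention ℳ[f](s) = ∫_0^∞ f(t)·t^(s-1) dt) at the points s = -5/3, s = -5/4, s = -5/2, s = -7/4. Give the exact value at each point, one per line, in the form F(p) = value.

F(-5/3) = -2*uppergamma(2/3, 1) + 3*2**(5/6)/26 + 12/11 + 2*uppergamma(2/3, 1/2)
F(-5/4) = -2*exp(-1) - sqrt(pi)*erfc(1) + sqrt(pi)*erfc(sqrt(2)/2) + sqrt(2)*exp(-1/2) + 25/12
F(-5/2) = -2*expint(2, 1) + 4/7 + 4*expint(2, 1/2) + 2*sqrt(2)
F(-7/4) = -2*sqrt(pi)*erfc(1) + 2*sqrt(pi)*erfc(sqrt(2)/2) + 5/4

invert the shared t-power to get t**(3/4) on [0, 1/4); exp(-sqrt(t)) on [1/4, 1); t**(-5/4) on [1, ∞)
remove the power substitution first: t**(3/2) on [0, 1/2); exp(-t) on [1/2, 1); t**(-5/2) on [1, ∞)
cuts at 1/4, 1: linearity sums the 3 kernel integrals
segment [0, 1/4) carries t**(11/4); integrate it
on [1/4, 1) integrate f = t**2*exp(-sqrt(t)) against the kernel
the [1, ∞) slice contributes ∫ t**(3/4)·t^(s-1) dt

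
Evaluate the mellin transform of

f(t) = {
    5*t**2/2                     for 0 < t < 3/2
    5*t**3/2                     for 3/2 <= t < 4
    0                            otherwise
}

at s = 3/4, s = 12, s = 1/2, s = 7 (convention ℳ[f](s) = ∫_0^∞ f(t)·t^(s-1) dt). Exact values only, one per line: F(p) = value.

f breaks at 3/2 into 2 integrals to sum
for t in [0, 3/2): the term is ∫ 5*t**2/2·t^(s-1)
on [3/2, 4) integrate f = 5*t**3/2 against the kernel

F(3/4) = -9*2**(1/4)*3**(3/4)/88 + 256*sqrt(2)/3
F(12) = 123145287962005/688128
F(1/2) = 640/7 - 9*sqrt(6)/112
F(7) = 1073726515/4096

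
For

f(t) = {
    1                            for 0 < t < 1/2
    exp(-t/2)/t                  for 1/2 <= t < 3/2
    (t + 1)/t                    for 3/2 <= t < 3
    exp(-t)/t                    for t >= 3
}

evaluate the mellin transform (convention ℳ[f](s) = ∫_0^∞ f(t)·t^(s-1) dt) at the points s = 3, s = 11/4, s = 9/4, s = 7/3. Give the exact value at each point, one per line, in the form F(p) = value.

F(3) = -7*exp(-3/4) + 4*exp(-3) + 5*exp(-1/4) + 271/24
F(11/4) = 2**(1/4)*(-308*sqrt(2)*uppergamma(7/4, 3/4) - 129*3**(3/4) + 7 + 77*2**(3/4)*uppergamma(7/4, 3) + 308*sqrt(2)*uppergamma(7/4, 1/4) + 384*6**(3/4))/154
F(9/4) = 2**(3/4)*(-99*3**(1/4) - 90*sqrt(2)*uppergamma(5/4, 3/4) + 45*2**(1/4)*uppergamma(5/4, 3) + 5 + 90*sqrt(2)*uppergamma(5/4, 1/4) + 288*6**(1/4))/90
F(7/3) = 2**(2/3)*(-117*3**(1/3) - 112*2**(2/3)*uppergamma(4/3, 3/4) + 56*2**(1/3)*uppergamma(4/3, 3) + 6 + 112*2**(2/3)*uppergamma(4/3, 1/4) + 342*6**(1/3))/112

back out the shared t-power: t on [0, 1/2); exp(-t/2) on [1/2, 3/2); t + 1 on [3/2, 3); …
treat the 4 regions marked off by 1/2, 3/2, 3 separately and sum
[0, 1/2) adds the kernel integral of 1
on [1/2, 3/2) integrate f = exp(-t/2)/t against the kernel
∫ (t + 1)/t·t^(s-1) over [3/2, 3)
over [3, ∞), the kernel integral of exp(-t)/t enters the sum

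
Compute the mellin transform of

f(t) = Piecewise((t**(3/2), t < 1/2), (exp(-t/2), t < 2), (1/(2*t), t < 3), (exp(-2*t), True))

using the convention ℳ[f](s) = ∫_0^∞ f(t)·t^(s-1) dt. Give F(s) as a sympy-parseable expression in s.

(12*24**s*(s - 1)*(2*s + 3)*uppergamma(s, 1/4) - 12*24**s*(s - 1)*(2*s + 3)*uppergamma(s, 1) - 3*24**s*(2*s + 3) + 2*36**s*(2*s + 3) + 12*6**s*(s - 1)*(2*s + 3)*uppergamma(s, 6) + 6*sqrt(2)*6**s*(s - 1))/(12*12**s*(s - 1)*(2*s + 3))
  Re(s) > -3/2

integrate the 4 segments split at 1/2, 2, 3, then add the results
the [0, 1/2) slice contributes ∫ t**(3/2)·t^(s-1) dt
for t in [1/2, 2): the term is ∫ exp(-t/2)·t^(s-1)
between 2 and 3 the integrand is 1/(2*t)·t^(s-1)
for t in [3, ∞): the term is ∫ exp(-2*t)·t^(s-1)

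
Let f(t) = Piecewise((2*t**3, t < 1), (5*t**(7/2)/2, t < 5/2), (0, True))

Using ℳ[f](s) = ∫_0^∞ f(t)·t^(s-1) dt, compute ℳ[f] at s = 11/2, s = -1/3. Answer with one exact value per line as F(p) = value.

F(11/2) = 18445441/17408
F(-1/3) = -3/76 + 1875*2**(5/6)*5**(1/6)/304

cuts at 1: linearity sums the 2 kernel integrals
between 0 and 1 the integrand is 2*t**3·t^(s-1)
∫ 5*t**(7/2)/2·t^(s-1) over [1, 5/2)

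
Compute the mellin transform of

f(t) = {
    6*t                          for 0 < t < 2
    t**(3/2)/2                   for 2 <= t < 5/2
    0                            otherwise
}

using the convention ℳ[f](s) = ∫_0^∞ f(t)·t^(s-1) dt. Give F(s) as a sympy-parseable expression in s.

decompose at 2; ℳ[f](s) sums the 2 pieces' integrals
for t in [0, 2): the term is ∫ 6*t·t^(s-1)
∫ over [2, 5/2) of t**(3/2)/2·t^(s-1) joins the sum

(6*2**(s + 1)*(2*s + 3) - 2**(s + 3/2)*(s + 1) + (5/2)**(s + 3/2)*(s + 1))/((s + 1)*(2*s + 3))
  Re(s) > -1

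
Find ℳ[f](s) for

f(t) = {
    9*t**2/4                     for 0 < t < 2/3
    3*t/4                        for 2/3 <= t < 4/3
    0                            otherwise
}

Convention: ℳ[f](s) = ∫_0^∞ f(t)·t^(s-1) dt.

2**s*(2**(s + 1)*(s + 2) + s)/(2*3**s*(s + 1)*(s + 2))
  Re(s) > -2

undo the common scale on t: t**2/4 on [0, 2); t/4 on [2, 4)
back out the common scale on t: t**2 on [0, 1); t/2 on [1, 2)
peel off the shared t-power: t on [0, 1); 1/2 on [1, 2)
along the cuts 2/3, ℳ[f](s) splits into 2 integrals
over [0, 2/3), the kernel integral of 9*t**2/4 enters the sum
∫ over [2/3, 4/3) of 3*t/4·t^(s-1) joins the sum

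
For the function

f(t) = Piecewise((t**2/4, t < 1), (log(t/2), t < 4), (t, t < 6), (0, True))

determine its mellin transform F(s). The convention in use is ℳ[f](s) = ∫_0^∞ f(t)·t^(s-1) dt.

invert the common scale on t to get t**2 on [0, 1/2); log(t) on [1/2, 2); 2*t on [2, 3)
decompose at 1, 4; ℳ[f](s) sums the 3 pieces' integrals
on [0, 1) integrate f = t**2/4 against the kernel
segment 1 to 4 holds log(t/2); add its integral
on [4, 6): add ∫ t·t^(s-1) dt

(-16*2**(2*s)*s**2*(s + 2) + 4*2**(2*s)*s*(s + 1)*(s + 2)*log(2) - 4*2**(2*s)*(s + 1)*(s + 2) + 24*6**s*s**2*(s + 2) + s**2*(s + 1) + 4*s*(s + 1)*(s + 2)*log(2) + 4*(s + 1)*(s + 2))/(4*s**2*(s + 1)*(s + 2))
  Re(s) > -2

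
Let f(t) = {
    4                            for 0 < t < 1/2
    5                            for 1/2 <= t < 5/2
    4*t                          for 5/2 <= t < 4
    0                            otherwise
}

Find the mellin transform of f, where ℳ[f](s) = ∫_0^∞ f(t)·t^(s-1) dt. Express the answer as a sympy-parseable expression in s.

linearity at 1/2, 5/2 turns ℳ[f](s) into 3 summed integrals
segment 0 to 1/2 holds 4; add its integral
segment 1/2 to 5/2 holds 5; add its integral
piece [5/2, 4): integrate 4*t against the kernel

(2**(3*s + 4)*s - 5**(s + 1)*s + 5**(s + 1) - s - 1)/(2**s*s*(s + 1))
  Re(s) > 0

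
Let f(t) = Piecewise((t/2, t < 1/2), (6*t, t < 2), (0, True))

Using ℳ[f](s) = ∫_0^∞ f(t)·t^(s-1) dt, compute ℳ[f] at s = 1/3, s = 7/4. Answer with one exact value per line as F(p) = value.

F(1/3) = 2**(1/3)*(9 - 33*2**(1/3)/32)
F(7/4) = 2**(1/4)*(-11 + 384*sqrt(2))/44

breakpoints 1/2: one integral from each of the 2 segments
[0, 1/2) adds the kernel integral of t/2
segment 1/2 to 2 holds 6*t; add its integral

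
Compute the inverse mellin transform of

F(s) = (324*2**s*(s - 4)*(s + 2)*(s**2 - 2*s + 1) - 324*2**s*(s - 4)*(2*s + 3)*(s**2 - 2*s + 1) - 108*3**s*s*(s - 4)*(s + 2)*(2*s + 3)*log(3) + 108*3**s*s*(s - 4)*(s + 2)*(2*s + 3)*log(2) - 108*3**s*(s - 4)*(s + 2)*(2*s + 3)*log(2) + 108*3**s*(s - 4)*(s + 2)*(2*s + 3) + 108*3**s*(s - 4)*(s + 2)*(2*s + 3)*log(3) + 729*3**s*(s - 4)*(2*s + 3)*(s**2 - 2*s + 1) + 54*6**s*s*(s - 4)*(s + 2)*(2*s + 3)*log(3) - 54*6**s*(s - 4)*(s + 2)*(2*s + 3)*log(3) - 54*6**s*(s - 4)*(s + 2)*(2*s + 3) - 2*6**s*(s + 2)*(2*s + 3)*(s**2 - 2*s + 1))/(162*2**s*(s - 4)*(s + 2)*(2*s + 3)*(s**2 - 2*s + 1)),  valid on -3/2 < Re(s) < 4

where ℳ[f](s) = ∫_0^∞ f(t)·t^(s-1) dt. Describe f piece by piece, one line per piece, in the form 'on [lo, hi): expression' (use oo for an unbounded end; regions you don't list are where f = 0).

on [0, 1): t**(3/2)
on [1, 3/2): 2*t**2
on [3/2, 3): log(t)/t
on [3, oo): t**(-4)

slice at 1, 3/2, 3, transform all 4 pieces, and sum them
∫ t**(3/2)·t^(s-1) over [0, 1)
segment 1 to 3/2 holds 2*t**2; add its integral
for t in [3/2, 3): the term is ∫ log(t)/t·t^(s-1)
on [3, ∞) integrate f = t**(-4) against the kernel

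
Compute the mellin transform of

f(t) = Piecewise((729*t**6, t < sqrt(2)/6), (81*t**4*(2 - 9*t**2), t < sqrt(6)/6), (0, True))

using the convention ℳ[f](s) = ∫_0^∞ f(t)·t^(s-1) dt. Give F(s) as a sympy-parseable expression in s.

(sqrt(2)/6)**s*(3**(s/2 + 2)*(s + 4)/8 + 3**(s/2 + 2) - s/4 - 2)/((s + 4)*(s + 6))
  Re(s) > -6

strip the common scale on t: t**6 on [0, sqrt(2)/2); t**4*(2 - t**2) on [sqrt(2)/2, sqrt(6)/2)
undo the power substitution: t**3 on [0, 1/2); t**2*(2 - t) on [1/2, 3/2)
back out the shared t-power: t on [0, 1/2); 2 - t on [1/2, 3/2)
slice at sqrt(2)/6, transform all 2 pieces, and sum them
on [0, sqrt(2)/6) integrate f = 729*t**6 against the kernel
[sqrt(2)/6, sqrt(6)/6) adds the kernel integral of 81*t**4*(2 - 9*t**2)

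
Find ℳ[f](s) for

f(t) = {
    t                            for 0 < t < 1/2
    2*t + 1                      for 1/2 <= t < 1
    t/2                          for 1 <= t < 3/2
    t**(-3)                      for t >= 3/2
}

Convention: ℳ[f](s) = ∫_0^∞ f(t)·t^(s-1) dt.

linearity at 1/2, 1, 3/2 turns ℳ[f](s) into 4 summed integrals
∫ over [0, 1/2) of t·t^(s-1) joins the sum
for t in [1/2, 1): the term is ∫ (2*t + 1)·t^(s-1)
the [1, 3/2) slice contributes ∫ t/2·t^(s-1) dt
on [3/2, ∞): add ∫ t**(-3)·t^(s-1) dt

(270*2**s*s**2 - 702*2**s*s - 324*2**s + 49*3**s*s**2 - 275*3**s*s - 162*s**2 + 378*s + 324)/(108*2**s*s*(s**2 - 2*s - 3))
  -1 < Re(s) < 3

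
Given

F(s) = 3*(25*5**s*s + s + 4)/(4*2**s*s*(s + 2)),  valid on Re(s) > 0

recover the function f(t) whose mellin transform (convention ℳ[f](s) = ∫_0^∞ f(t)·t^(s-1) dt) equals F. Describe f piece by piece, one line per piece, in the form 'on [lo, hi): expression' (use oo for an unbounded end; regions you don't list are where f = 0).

linearity at 1/2 turns ℳ[f](s) into 2 summed integrals
on [0, 1/2): add ∫ 3/2·t^(s-1) dt
between 1/2 and 5/2 the integrand is 3*t**2·t^(s-1)

on [0, 1/2): 3/2
on [1/2, 5/2): 3*t**2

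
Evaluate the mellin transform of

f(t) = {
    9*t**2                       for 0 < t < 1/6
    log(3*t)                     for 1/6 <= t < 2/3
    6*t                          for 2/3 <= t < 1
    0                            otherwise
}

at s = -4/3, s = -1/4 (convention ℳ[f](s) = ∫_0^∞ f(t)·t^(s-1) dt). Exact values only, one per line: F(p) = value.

back out the common scale on t: t**2 on [0, 1/2); log(t) on [1/2, 2); 2*t on [2, 3)
slice at 1/6, 2/3, transform all 3 pieces, and sum them
∫ over [0, 1/6) of 9*t**2·t^(s-1) joins the sum
∫ log(3*t)·t^(s-1) over [1/6, 2/3)
piece [2/3, 1): integrate 6*t against the kernel

F(-4/3) = -18 - log(2**(9*12**(1/3)/16 + 9*6**(1/3)/2)) + 45*6**(1/3)/8 + 549*12**(1/3)/64
F(-1/4) = 6**(1/4)*(-224*sqrt(2) - log(2**(42*sqrt(2) + 84)) + 28*6**(3/4) + 339)/21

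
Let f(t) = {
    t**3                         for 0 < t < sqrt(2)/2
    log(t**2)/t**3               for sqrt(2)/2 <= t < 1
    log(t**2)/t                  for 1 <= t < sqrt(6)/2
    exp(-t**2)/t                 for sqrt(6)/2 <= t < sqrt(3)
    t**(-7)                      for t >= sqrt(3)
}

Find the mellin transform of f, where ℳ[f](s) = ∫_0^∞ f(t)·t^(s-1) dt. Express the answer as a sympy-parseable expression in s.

2**(1/2 - s/2)*(27*2**(s/2 - 1/2)*(s/2 - 7/2)*(s/2 + 3/2)*(s - 1)**2*(-s + (s - 1)**2/4 + 2)*uppergamma(s/2 - 1/2, 3/2) - 27*2**(s/2 - 1/2)*(s/2 - 7/2)*(s/2 + 3/2)*(s - 1)**2*(-s + (s - 1)**2/4 + 2)*uppergamma(s/2 - 1/2, 3) - 27*2**(s/2 - 1/2)*(s/2 - 7/2)*(s/2 + 3/2)*(s - 1)**2 + 108*2**(s/2 - 1/2)*(s/2 - 7/2)*(s/2 + 3/2)*(-s + (s - 1)**2/4 + 2) - 54*3**(s/2 - 1/2)*(s/2 - 7/2)*(s/2 + 3/2)*(s - 1)*(-s + (s - 1)**2/4 + 2)*log(2) + 54*3**(s/2 - 1/2)*(s/2 - 7/2)*(s/2 + 3/2)*(s - 1)*(-s + (s - 1)**2/4 + 2)*log(3) - 108*3**(s/2 - 1/2)*(s/2 - 7/2)*(s/2 + 3/2)*(-s + (s - 1)**2/4 + 2) - 6**(s/2 - 1/2)*(s/2 + 3/2)*(s - 1)**2*(-s + (s - 1)**2/4 + 2) + 27*(s/2 - 7/2)*(s/2 + 3/2)*(s - 1)**3*log(2) - 54*(s/2 - 7/2)*(s/2 + 3/2)*(s - 1)**2*log(2) + 54*(s/2 - 7/2)*(s/2 + 3/2)*(s - 1)**2 + 27*(s/2 - 7/2)*(s - 1)**2*(-s + (s - 1)**2/4 + 2)/4)/(54*(s/2 - 7/2)*(s/2 + 3/2)*(s - 1)**2*(-s + (s - 1)**2/4 + 2))
  -3 < Re(s) < 7

the shared t-power comes off first: t**4 on [0, sqrt(2)/2); log(t**2)/t**2 on [sqrt(2)/2, 1); log(t**2) on [1, sqrt(6)/2); …
back out the power substitution: t**2 on [0, 1/2); log(t)/t on [1/2, 1); log(t) on [1, 3/2); …
breakpoints sqrt(2)/2, 1, sqrt(6)/2, sqrt(3): one integral from each of the 5 segments
for t in [0, sqrt(2)/2): the term is ∫ t**3·t^(s-1)
between sqrt(2)/2 and 1 the integrand is log(t**2)/t**3·t^(s-1)
on [1, sqrt(6)/2): add ∫ log(t**2)/t·t^(s-1) dt
∫ over [sqrt(6)/2, sqrt(3)) of exp(-t**2)/t·t^(s-1) joins the sum
segment sqrt(3) to ∞ holds t**(-7); add its integral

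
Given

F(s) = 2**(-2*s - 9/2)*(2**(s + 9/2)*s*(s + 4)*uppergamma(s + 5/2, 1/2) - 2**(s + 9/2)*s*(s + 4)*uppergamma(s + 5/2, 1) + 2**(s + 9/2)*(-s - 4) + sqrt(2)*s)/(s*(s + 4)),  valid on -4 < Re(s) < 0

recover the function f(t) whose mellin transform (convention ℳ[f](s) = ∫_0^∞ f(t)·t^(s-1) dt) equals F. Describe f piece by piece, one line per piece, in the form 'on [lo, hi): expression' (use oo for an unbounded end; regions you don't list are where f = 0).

invert the common scale on t to get t**4 on [0, 1/2); t**(5/2)*exp(-t) on [1/2, 1); 1 on [1, ∞)
reversing the shared t-power: t**2 on [0, 1/2); sqrt(t)*exp(-t) on [1/2, 1); t**(-2) on [1, ∞)
the shared t-power comes off first: t**(3/2) on [0, 1/2); exp(-t) on [1/2, 1); t**(-5/2) on [1, ∞)
integrate the 3 segments split at 1/4, 1/2, then add the results
over [0, 1/4), the kernel integral of 16*t**4 enters the sum
∫ over [1/4, 1/2) of 4*sqrt(2)*t**(5/2)*exp(-2*t)·t^(s-1) joins the sum
segment 1/2 to ∞ holds 1; add its integral

on [0, 1/4): 16*t**4
on [1/4, 1/2): 4*sqrt(2)*t**(5/2)*exp(-2*t)
on [1/2, oo): 1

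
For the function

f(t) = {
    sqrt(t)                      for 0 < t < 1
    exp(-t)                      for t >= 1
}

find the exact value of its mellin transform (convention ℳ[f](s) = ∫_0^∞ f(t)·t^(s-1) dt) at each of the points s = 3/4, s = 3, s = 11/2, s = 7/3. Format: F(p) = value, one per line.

along the cuts 1, ℳ[f](s) splits into 2 integrals
∫ sqrt(t)·t^(s-1) over [0, 1)
segment [1, ∞) carries exp(-t); integrate it

F(3/4) = uppergamma(3/4, 1) + 4/5
F(3) = 2/7 + 5*exp(-1)
F(11/2) = (E*(16 + 2835*sqrt(pi)*erfc(1)) + 11490)*exp(-1)/96
F(7/3) = 6/17 + uppergamma(7/3, 1)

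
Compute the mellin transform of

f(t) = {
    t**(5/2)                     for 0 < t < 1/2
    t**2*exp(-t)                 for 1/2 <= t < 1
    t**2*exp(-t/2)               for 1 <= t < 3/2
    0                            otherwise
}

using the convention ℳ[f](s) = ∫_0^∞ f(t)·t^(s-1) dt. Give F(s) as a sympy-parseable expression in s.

(16*2**(2*s)*(2*s + 5)*uppergamma(s + 2, 1/2) - 16*2**(2*s)*(2*s + 5)*uppergamma(s + 2, 3/4) + 4*2**s*(2*s + 5)*uppergamma(s + 2, 1/2) - 4*2**s*(2*s + 5)*uppergamma(s + 2, 1) + sqrt(2))/(4*2**s*(2*s + 5))
  Re(s) > -5/2

strip the shared t-power: sqrt(t) on [0, 1/2); exp(-t) on [1/2, 1); exp(-t/2) on [1, 3/2)
the 3 pieces separated at 1/2, 1 each add one integral
the [0, 1/2) slice contributes ∫ t**(5/2)·t^(s-1) dt
piece [1/2, 1): integrate t**2*exp(-t) against the kernel
for t in [1, 3/2): the term is ∫ t**2*exp(-t/2)·t^(s-1)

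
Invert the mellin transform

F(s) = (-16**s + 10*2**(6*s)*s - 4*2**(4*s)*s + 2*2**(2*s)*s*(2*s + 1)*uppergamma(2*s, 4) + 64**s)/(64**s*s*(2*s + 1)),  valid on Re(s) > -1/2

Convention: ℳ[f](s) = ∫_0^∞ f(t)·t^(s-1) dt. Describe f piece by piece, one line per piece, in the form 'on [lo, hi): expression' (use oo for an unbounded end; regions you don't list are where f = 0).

on [0, 1/4): 2*sqrt(t)
on [1/4, 1): 4*sqrt(t) + 1
on [1, oo): exp(-4*sqrt(t))

the power substitution comes off first: 2*t on [0, 1/2); 4*t + 1 on [1/2, 1); exp(-4*t) on [1, ∞)
the common scale on t comes off first: t on [0, 1); 2*t + 1 on [1, 2); exp(-2*t) on [2, ∞)
split f at 1/4, 1: ℳ[f](s) collects 3 kernel integrals
segment 0 to 1/4 holds 2*sqrt(t); add its integral
on [1/4, 1) integrate f = (4*sqrt(t) + 1) against the kernel
over [1, ∞), the kernel integral of exp(-4*sqrt(t)) enters the sum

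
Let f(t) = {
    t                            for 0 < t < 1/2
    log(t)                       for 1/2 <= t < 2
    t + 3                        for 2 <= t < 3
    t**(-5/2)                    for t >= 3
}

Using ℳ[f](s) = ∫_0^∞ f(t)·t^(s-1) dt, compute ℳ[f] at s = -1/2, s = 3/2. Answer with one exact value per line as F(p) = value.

split f at 1/2, 2, 3: ℳ[f](s) collects 4 kernel integrals
on [0, 1/2): add ∫ t·t^(s-1) dt
[1/2, 2) adds the kernel integral of log(t)
[2, 3) adds the kernel integral of (t + 3)
[3, ∞) adds the kernel integral of t**(-5/2)

F(-1/2) = sqrt(2)*(-486*log(2) + sqrt(2) + 648)/162
F(3/2) = sqrt(2)*(-1139 + 30*sqrt(2) + 270*log(2) + 864*sqrt(6))/180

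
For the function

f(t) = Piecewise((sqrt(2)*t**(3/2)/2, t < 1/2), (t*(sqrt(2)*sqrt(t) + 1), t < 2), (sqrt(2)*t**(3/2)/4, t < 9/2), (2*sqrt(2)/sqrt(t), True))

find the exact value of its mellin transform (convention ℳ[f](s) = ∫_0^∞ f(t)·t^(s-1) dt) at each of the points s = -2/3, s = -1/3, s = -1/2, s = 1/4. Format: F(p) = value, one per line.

F(-2/3) = 2**(2/3)*(-2268 + 727*3**(2/3) + 3024*2**(2/3))/1260
F(-1/3) = 2**(1/3)*(-405 + 629*3**(1/3) + 1170*2**(1/3))/420
F(-1/2) = 275*sqrt(2)/72
F(1/4) = 2**(3/4)*(-114 + 696*sqrt(2) + 1525*sqrt(3))/420

strip the shared t-power: sqrt(2)*sqrt(t)/2 on [0, 1/2); sqrt(2)*sqrt(t) + 1 on [1/2, 2); sqrt(2)*sqrt(t)/4 on [2, 9/2); …
reversing the common scale on t: sqrt(t) on [0, 1/4); 2*sqrt(t) + 1 on [1/4, 1); sqrt(t)/2 on [1, 9/4); …
the power substitution comes off first: t on [0, 1/2); 2*t + 1 on [1/2, 1); t/2 on [1, 3/2); …
treat the 4 regions marked off by 1/2, 2, 9/2 separately and sum
over [0, 1/2), the kernel integral of sqrt(2)*t**(3/2)/2 enters the sum
segment [1/2, 2) carries t*(sqrt(2)*sqrt(t) + 1); integrate it
over [2, 9/2), the kernel integral of sqrt(2)*t**(3/2)/4 enters the sum
∫ over [9/2, ∞) of 2*sqrt(2)/sqrt(t)·t^(s-1) joins the sum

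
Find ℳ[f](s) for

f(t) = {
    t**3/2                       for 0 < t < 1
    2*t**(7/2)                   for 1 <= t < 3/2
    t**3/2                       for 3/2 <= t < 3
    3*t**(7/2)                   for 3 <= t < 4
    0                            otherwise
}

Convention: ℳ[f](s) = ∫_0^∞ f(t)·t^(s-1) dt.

(3**(s + 3)*(2*s + 7) - 12*3**(s + 7/2)*(s + 3) - (3/2)**(s + 3)*(2*s + 7) + 8*(3/2)**(s + 7/2)*(s + 3) + 12*4**(s + 7/2)*(s + 3) - 6*s - 17)/(2*(s + 3)*(2*s + 7))
  Re(s) > -3

slice at 1, 3/2, 3, transform all 4 pieces, and sum them
between 0 and 1 the integrand is t**3/2·t^(s-1)
∫ 2*t**(7/2)·t^(s-1) over [1, 3/2)
on [3/2, 3) integrate f = t**3/2 against the kernel
segment [3, 4) carries 3*t**(7/2); integrate it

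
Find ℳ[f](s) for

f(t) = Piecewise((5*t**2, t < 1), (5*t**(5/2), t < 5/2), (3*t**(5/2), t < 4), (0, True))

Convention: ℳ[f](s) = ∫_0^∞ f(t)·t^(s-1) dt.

(6*4**(s + 5/2)*(s + 2) + 4*(5/2)**(s + 5/2)*(s + 2) + 5)/((s + 2)*(2*s + 5))
  Re(s) > -2

along the cuts 1, 5/2, ℳ[f](s) splits into 3 integrals
on [0, 1) integrate f = 5*t**2 against the kernel
segment [1, 5/2) carries 5*t**(5/2); integrate it
∫ 3*t**(5/2)·t^(s-1) over [5/2, 4)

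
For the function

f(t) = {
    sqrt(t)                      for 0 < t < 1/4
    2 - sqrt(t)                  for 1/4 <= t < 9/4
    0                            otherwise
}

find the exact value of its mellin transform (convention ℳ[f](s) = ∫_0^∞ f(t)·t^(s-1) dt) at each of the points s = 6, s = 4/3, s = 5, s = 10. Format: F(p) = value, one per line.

remove the power substitution first: t on [0, 1/2); 2 - t on [1/2, 3/2)
treat the 2 regions marked off by 1/4 separately and sum
on [0, 1/4) integrate f = sqrt(t) against the kernel
the [1/4, 9/4) slice contributes ∫ (2 - sqrt(t))·t^(s-1) dt

F(6) = 2125757/159744
F(4/3) = 3*2**(1/3)*(-7 + 45*3**(2/3))/176
F(5) = 413331/56320
F(10) = 4184141279/22020096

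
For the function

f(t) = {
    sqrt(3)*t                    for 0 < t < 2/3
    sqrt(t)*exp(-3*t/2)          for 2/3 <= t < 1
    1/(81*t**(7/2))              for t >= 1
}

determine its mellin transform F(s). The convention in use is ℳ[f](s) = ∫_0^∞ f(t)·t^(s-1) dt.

3**(1/2 - s)*(162*2**s*(2*s - 7) + 81*2**(s + 1/2)*(s + 1)*(2*s - 7)*uppergamma(s + 1/2, 1) - 81*2**(s + 1/2)*(s + 1)*(2*s - 7)*uppergamma(s + 1/2, 3/2) - 2*3**(s + 1/2)*(s + 1))/(243*(s + 1)*(2*s - 7))
  -1 < Re(s) < 7/2

strip the shared t-power: sqrt(3)*sqrt(t) on [0, 2/3); exp(-3*t/2) on [2/3, 1); 1/(81*t**4) on [1, ∞)
undo the common scale on t: sqrt(t) on [0, 2); exp(-t/2) on [2, 3); t**(-4) on [3, ∞)
slice at 2/3, 1, transform all 3 pieces, and sum them
on [0, 2/3) integrate f = sqrt(3)*t against the kernel
between 2/3 and 1 the integrand is sqrt(t)*exp(-3*t/2)·t^(s-1)
[1, ∞) adds the kernel integral of 1/(81*t**(7/2))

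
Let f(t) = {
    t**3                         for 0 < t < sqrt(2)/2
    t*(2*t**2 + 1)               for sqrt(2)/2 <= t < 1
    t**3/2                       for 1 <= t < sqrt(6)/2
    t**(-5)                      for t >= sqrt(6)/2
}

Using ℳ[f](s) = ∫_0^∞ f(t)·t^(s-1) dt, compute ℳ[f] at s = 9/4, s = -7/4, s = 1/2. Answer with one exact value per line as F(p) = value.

F(9/4) = 2**(3/8)*(-3630 + 6773*3**(5/8) + 10692*2**(5/8))/36036
F(-7/4) = 2**(3/8)*(-729*2**(5/8) + 2347*3**(5/8) + 10206)/10935
F(1/2) = 2**(1/4)*(-2754 + 953*3**(3/4) + 3726*2**(3/4))/6804

the power substitution comes off first: t**(3/2) on [0, 1/2); sqrt(t)*(2*t + 1) on [1/2, 1); t**(3/2)/2 on [1, 3/2); …
undo the shared t-power: t on [0, 1/2); 2*t + 1 on [1/2, 1); t/2 on [1, 3/2); …
integrate the 4 segments split at sqrt(2)/2, 1, sqrt(6)/2, then add the results
for t in [0, sqrt(2)/2): the term is ∫ t**3·t^(s-1)
for t in [sqrt(2)/2, 1): the term is ∫ t*(2*t**2 + 1)·t^(s-1)
piece [1, sqrt(6)/2): integrate t**3/2 against the kernel
segment [sqrt(6)/2, ∞) carries t**(-5); integrate it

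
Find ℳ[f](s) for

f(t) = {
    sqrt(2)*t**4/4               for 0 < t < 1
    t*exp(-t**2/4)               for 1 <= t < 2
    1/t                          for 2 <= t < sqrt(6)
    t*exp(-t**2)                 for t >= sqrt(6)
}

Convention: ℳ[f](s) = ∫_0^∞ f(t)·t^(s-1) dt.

12**(1/2 - s/2)*2**(s/2 + 1/2)*(-4*2**s*6**(s/2 + 1/2)*(s - 1)*(s + 4)*uppergamma(s/2 + 1/2, 1) - 2*2**s*6**(s/2 + 1/2)*(s + 4) + 2*24**(s/2 + 1/2)*(s - 1)*(s + 4)*uppergamma(s/2 + 1/2, 1/4) + 4*6**s*(s + 4) + 2*6**(s/2 + 1/2)*(s - 1)*(s + 4)*uppergamma(s/2 + 1/2, 6) + sqrt(2)*6**(s/2 + 1/2)*(s - 1))/(48*(s - 1)*(s + 4))
  Re(s) > -4

peel off the shared t-power: sqrt(2)*t**3/4 on [0, 1); exp(-t**2/4) on [1, 2); t**(-2) on [2, sqrt(6)); …
invert the power substitution to get sqrt(2)*t**(3/2)/4 on [0, 1); exp(-t/4) on [1, 4); 1/t on [4, 6); …
back out the common scale on t: t**(3/2) on [0, 1/2); exp(-t/2) on [1/2, 2); 1/(2*t) on [2, 3); …
cuts at 1, 2, sqrt(6): linearity sums the 4 kernel integrals
∫ sqrt(2)*t**4/4·t^(s-1) over [0, 1)
piece [1, 2): integrate t*exp(-t**2/4) against the kernel
piece [2, sqrt(6)): integrate 1/t against the kernel
∫ over [sqrt(6), ∞) of t*exp(-t**2)·t^(s-1) joins the sum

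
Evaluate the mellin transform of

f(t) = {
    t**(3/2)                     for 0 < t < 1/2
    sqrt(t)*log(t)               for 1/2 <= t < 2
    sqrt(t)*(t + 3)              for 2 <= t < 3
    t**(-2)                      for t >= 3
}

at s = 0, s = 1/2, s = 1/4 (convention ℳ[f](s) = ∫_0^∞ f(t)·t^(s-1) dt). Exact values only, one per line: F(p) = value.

back out the shared t-power: t on [0, 1/2); log(t) on [1/2, 2); t + 3 on [2, 3); …
breakpoints 1/2, 2, 3: one integral from each of the 4 segments
∫ t**(3/2)·t^(s-1) over [0, 1/2)
∫ over [1/2, 2) of sqrt(t)*log(t)·t^(s-1) joins the sum
on [2, 3): add ∫ sqrt(t)*(t + 3)·t^(s-1) dt
piece [3, ∞): integrate t**(-2) against the kernel

F(0) = sqrt(2)*(-330 + sqrt(2) + 108*log(2) + 144*sqrt(6))/36
F(1/2) = 2*sqrt(3)/27 + 5*log(2)/2 + 33/8
F(1/4) = 2**(1/4)*(-436*sqrt(2) + 2*2**(3/4)*3**(1/4) + 65 + log(2**(42 + 84*sqrt(2))) + 180*6**(3/4))/63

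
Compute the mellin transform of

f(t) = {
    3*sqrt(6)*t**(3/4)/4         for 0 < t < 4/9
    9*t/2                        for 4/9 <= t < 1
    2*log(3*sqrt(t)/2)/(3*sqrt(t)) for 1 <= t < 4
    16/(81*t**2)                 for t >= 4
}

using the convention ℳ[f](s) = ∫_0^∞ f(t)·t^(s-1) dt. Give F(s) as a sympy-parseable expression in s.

undo the power substitution: 3*sqrt(6)*t**(3/2)/4 on [0, 2/3); 9*t**2/2 on [2/3, 1); 2*log(3*t/2)/(3*t) on [1, 2); …
undo the common scale on t: t**(3/2) on [0, 1); 2*t**2 on [1, 3/2); log(t)/t on [3/2, 3); …
linearity at 4/9, 1, 4 turns ℳ[f](s) into 4 summed integrals
over [0, 4/9), the kernel integral of 3*sqrt(6)*t**(3/4)/4 enters the sum
on [4/9, 1) integrate f = 9*t/2 against the kernel
over [1, 4), the kernel integral of 2*log(3*sqrt(t)/2)/(3*sqrt(t)) enters the sum
on [4, ∞): add ∫ 16/(81*t**2)·t^(s-1) dt

(324*2**(2*s)*(2*s - 4)*(2*s + 2)*(4*s**2 - 4*s + 1) - 324*2**(2*s)*(2*s - 4)*(4*s + 3)*(4*s**2 - 4*s + 1) - 216*3**(2*s)*s*(2*s - 4)*(2*s + 2)*(4*s + 3)*log(3) + 216*3**(2*s)*s*(2*s - 4)*(2*s + 2)*(4*s + 3)*log(2) - 108*3**(2*s)*(2*s - 4)*(2*s + 2)*(4*s + 3)*log(2) + 108*3**(2*s)*(2*s - 4)*(2*s + 2)*(4*s + 3) + 108*3**(2*s)*(2*s - 4)*(2*s + 2)*(4*s + 3)*log(3) + 729*3**(2*s)*(2*s - 4)*(4*s + 3)*(4*s**2 - 4*s + 1) + 108*6**(2*s)*s*(2*s - 4)*(2*s + 2)*(4*s + 3)*log(3) - 54*6**(2*s)*(2*s - 4)*(2*s + 2)*(4*s + 3)*log(3) - 54*6**(2*s)*(2*s - 4)*(2*s + 2)*(4*s + 3) - 2*6**(2*s)*(2*s + 2)*(4*s + 3)*(4*s**2 - 4*s + 1))/(81*3**(2*s)*(2*s - 4)*(2*s + 2)*(4*s + 3)*(4*s**2 - 4*s + 1))
  -3/4 < Re(s) < 2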